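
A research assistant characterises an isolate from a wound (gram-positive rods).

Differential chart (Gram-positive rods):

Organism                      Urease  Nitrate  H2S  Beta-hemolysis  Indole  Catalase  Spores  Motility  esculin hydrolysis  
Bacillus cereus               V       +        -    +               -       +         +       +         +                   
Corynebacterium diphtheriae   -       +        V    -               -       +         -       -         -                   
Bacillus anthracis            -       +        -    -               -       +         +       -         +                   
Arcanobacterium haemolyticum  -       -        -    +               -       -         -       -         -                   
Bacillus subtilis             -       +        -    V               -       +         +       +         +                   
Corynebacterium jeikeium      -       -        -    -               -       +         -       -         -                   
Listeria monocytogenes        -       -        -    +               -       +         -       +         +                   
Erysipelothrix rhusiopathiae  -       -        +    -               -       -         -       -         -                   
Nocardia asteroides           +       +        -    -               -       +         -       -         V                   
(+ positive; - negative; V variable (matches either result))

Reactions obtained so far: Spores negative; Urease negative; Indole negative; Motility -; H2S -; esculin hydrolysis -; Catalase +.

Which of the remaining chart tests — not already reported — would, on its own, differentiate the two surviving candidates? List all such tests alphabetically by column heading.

Nitrate

Catalase +: excludes Arcanobacterium haemolyticum, Erysipelothrix rhusiopathiae — 7 left.
H2S -: all 7 remaining candidates are consistent.
Indole -: all 7 remaining candidates are consistent.
esculin hydrolysis -: excludes Bacillus cereus, Bacillus anthracis, Bacillus subtilis, Listeria monocytogenes — 3 left.
Spores -: all 3 remaining candidates are consistent.
Motility -: all 3 remaining candidates are consistent.
Urease -: excludes Nocardia asteroides — 2 left.
Two candidates remain: Corynebacterium diphtheriae and Corynebacterium jeikeium.
  Nitrate: Corynebacterium diphtheriae +, Corynebacterium jeikeium - — discriminates.
  Beta-hemolysis: - vs - — same for both, does not separate.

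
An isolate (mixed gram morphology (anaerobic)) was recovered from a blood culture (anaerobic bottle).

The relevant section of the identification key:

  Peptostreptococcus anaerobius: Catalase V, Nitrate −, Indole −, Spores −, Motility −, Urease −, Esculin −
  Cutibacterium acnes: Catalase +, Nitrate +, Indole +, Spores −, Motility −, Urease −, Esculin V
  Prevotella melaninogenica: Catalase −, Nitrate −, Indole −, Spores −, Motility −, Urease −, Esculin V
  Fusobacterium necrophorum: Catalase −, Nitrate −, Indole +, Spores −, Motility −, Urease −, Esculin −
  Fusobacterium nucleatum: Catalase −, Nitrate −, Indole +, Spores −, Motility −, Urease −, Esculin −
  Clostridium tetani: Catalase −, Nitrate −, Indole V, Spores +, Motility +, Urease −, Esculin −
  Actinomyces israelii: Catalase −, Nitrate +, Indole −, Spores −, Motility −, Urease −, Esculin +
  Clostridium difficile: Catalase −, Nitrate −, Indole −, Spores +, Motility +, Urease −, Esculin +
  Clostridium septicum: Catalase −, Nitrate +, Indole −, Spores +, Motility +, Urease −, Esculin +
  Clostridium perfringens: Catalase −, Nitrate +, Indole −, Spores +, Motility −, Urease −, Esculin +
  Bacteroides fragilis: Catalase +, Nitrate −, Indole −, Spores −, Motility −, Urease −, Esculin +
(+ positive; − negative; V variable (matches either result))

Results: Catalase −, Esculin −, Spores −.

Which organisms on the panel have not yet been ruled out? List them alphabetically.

Catalase −: excludes Cutibacterium acnes, Bacteroides fragilis — 9 left.
Esculin −: excludes Actinomyces israelii, Clostridium difficile, Clostridium septicum, Clostridium perfringens — 5 left.
Spores −: excludes Clostridium tetani — 4 left.

Fusobacterium necrophorum, Fusobacterium nucleatum, Peptostreptococcus anaerobius, Prevotella melaninogenica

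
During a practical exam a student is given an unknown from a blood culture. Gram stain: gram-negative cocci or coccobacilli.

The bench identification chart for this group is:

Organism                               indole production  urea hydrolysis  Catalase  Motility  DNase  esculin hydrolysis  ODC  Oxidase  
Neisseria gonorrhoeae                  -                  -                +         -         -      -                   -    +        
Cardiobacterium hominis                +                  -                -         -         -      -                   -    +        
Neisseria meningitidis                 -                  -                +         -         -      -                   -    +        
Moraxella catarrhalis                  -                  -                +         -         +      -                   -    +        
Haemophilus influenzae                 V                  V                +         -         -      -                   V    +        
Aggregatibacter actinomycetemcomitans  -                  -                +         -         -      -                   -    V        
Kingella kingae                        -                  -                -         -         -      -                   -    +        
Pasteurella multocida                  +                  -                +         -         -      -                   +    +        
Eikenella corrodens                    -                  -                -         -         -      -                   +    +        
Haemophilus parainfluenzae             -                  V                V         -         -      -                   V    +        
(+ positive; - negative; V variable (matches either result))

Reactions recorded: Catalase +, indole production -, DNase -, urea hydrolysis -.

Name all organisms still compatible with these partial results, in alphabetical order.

urea hydrolysis -: all 10 remaining candidates are consistent.
indole production -: excludes Cardiobacterium hominis, Pasteurella multocida — 8 left.
DNase -: excludes Moraxella catarrhalis — 7 left.
Catalase +: excludes Kingella kingae, Eikenella corrodens — 5 left.

Aggregatibacter actinomycetemcomitans, Haemophilus influenzae, Haemophilus parainfluenzae, Neisseria gonorrhoeae, Neisseria meningitidis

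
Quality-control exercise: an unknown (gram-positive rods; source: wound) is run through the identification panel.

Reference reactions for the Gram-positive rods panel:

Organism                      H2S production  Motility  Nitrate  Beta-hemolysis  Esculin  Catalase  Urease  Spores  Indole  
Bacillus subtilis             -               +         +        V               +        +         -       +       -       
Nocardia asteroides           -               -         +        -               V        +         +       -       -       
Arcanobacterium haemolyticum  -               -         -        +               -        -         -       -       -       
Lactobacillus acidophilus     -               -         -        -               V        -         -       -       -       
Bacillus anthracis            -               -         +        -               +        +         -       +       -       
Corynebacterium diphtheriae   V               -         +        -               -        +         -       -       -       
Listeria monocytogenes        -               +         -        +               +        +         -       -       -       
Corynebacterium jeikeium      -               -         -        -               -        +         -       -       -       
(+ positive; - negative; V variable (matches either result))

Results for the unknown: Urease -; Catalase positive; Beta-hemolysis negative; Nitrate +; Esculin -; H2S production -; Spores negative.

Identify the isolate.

H2S production -: all 8 remaining candidates are consistent.
Nitrate +: excludes Arcanobacterium haemolyticum, Lactobacillus acidophilus, Listeria monocytogenes, Corynebacterium jeikeium — 4 left.
Beta-hemolysis -: all 4 remaining candidates are consistent.
Catalase +: all 4 remaining candidates are consistent.
Spores -: excludes Bacillus subtilis, Bacillus anthracis — 2 left.
Urease -: excludes Nocardia asteroides — 1 left.
Esculin -: the one remaining candidate is consistent.

Corynebacterium diphtheriae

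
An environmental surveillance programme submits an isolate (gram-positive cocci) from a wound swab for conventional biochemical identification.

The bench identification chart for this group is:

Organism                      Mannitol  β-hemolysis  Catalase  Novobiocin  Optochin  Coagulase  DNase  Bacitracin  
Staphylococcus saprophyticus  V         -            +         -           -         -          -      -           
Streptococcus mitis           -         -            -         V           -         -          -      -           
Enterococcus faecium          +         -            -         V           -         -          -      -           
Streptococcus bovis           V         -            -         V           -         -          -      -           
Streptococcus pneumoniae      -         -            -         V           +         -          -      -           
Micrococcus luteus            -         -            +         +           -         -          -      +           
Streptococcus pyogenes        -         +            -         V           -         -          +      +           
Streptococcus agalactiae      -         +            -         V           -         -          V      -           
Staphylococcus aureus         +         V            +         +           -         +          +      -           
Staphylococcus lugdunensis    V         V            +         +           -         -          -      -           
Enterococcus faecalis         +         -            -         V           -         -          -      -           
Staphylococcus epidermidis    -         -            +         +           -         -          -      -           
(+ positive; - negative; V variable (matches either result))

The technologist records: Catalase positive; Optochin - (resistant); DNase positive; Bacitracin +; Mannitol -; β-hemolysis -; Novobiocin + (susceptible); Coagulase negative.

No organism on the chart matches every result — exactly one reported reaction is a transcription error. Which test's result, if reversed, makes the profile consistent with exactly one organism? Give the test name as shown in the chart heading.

DNase

As reported, no row in the chart matches all 8 reactions.
Reversing Catalase → still no organism matches.
Reversing Bacitracin → still no organism matches.
Reversing Coagulase → still no organism matches.
Reversing Novobiocin → still no organism matches.
Reversing DNase (to -) → unique match: Micrococcus luteus.
Reversing β-hemolysis → still no organism matches.
Reversing Optochin → still no organism matches.
Reversing Mannitol → still no organism matches.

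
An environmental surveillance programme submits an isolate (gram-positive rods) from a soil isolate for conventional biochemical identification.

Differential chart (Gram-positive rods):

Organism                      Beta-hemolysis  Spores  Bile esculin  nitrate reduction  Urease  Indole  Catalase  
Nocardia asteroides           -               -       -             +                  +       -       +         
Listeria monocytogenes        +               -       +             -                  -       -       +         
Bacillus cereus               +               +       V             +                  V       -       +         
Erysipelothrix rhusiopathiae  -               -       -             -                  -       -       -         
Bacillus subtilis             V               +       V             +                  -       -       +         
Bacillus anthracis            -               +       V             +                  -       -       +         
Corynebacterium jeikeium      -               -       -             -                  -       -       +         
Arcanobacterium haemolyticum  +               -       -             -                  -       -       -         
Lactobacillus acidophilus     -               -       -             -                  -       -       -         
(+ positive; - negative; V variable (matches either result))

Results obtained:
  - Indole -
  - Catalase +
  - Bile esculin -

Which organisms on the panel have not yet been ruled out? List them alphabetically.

Bacillus anthracis, Bacillus cereus, Bacillus subtilis, Corynebacterium jeikeium, Nocardia asteroides

Indole -: all 9 remaining candidates are consistent.
Catalase +: excludes Erysipelothrix rhusiopathiae, Arcanobacterium haemolyticum, Lactobacillus acidophilus — 6 left.
Bile esculin -: excludes Listeria monocytogenes — 5 left.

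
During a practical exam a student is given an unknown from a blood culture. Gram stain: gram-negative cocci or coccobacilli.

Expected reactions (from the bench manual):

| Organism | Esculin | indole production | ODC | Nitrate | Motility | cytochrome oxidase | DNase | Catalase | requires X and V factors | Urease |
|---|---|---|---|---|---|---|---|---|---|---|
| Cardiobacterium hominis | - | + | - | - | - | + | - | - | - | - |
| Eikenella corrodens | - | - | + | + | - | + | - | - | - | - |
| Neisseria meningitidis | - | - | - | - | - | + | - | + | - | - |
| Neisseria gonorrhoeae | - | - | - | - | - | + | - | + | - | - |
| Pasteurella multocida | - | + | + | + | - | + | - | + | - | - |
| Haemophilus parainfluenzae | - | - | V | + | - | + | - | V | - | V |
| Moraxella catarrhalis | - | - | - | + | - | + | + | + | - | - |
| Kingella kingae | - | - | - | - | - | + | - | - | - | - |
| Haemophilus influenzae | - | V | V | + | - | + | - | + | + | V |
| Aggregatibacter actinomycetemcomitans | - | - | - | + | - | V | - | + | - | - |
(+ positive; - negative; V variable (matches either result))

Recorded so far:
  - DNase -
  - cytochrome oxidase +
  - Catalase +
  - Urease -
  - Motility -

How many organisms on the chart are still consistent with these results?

6

Urease -: all 10 remaining candidates are consistent.
cytochrome oxidase +: all 10 remaining candidates are consistent.
Catalase +: excludes Cardiobacterium hominis, Eikenella corrodens, Kingella kingae — 7 left.
Motility -: all 7 remaining candidates are consistent.
DNase -: excludes Moraxella catarrhalis — 6 left.
Still consistent: Aggregatibacter actinomycetemcomitans, Haemophilus influenzae, Haemophilus parainfluenzae, Neisseria gonorrhoeae, Neisseria meningitidis, Pasteurella multocida.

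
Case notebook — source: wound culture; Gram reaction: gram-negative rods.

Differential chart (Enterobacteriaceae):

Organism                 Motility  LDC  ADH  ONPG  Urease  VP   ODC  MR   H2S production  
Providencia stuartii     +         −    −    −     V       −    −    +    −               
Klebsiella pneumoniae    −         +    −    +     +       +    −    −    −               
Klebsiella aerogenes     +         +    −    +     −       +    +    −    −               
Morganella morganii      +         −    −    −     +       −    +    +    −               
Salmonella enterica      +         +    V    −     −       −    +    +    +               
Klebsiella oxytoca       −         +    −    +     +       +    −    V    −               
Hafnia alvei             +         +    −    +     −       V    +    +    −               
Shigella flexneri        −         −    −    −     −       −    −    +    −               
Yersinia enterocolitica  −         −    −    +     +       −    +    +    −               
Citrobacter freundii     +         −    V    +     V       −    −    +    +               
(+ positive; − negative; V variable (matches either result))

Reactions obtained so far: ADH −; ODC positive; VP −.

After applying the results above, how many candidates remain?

4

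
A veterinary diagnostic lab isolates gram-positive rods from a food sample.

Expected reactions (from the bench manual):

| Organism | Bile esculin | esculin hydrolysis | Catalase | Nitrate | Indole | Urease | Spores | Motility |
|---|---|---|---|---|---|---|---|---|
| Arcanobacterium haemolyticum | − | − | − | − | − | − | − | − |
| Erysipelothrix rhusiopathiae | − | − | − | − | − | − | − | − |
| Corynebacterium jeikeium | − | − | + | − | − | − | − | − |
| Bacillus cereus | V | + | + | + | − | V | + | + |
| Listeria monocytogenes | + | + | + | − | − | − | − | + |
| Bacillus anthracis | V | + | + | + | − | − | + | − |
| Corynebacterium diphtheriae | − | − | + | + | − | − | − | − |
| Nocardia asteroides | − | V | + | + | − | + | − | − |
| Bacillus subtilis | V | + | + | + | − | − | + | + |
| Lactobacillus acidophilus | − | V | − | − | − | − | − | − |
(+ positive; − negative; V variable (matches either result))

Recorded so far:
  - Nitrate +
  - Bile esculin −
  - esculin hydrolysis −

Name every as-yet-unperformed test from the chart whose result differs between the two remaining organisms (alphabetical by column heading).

Nitrate +: excludes 5 organisms — 5 left.
esculin hydrolysis −: excludes Bacillus cereus, Bacillus anthracis, Bacillus subtilis — 2 left.
Bile esculin −: all 2 remaining candidates are consistent.
Two candidates remain: Corynebacterium diphtheriae and Nocardia asteroides.
  Catalase: + vs + — same for both, does not separate.
  Indole: − vs − — same for both, does not separate.
  Urease: Corynebacterium diphtheriae −, Nocardia asteroides + — discriminates.
  Spores: − vs − — same for both, does not separate.
  Motility: − vs − — same for both, does not separate.

Urease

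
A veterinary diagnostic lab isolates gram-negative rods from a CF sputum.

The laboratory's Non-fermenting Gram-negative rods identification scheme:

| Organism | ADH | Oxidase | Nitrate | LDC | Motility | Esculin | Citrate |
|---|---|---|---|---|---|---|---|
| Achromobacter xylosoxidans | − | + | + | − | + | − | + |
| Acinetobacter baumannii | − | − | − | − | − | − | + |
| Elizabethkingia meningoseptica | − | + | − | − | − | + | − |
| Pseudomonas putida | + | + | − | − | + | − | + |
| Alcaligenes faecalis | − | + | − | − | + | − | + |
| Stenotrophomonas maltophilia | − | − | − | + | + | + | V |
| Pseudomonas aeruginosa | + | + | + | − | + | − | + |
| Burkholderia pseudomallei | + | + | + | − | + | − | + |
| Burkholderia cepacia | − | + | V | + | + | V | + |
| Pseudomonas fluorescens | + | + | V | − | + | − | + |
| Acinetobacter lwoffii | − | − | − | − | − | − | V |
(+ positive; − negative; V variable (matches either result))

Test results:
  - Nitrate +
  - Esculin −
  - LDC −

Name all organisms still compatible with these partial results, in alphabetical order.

Esculin −: excludes Elizabethkingia meningoseptica, Stenotrophomonas maltophilia — 9 left.
LDC −: excludes Burkholderia cepacia — 8 left.
Nitrate +: excludes Acinetobacter baumannii, Pseudomonas putida, Alcaligenes faecalis, Acinetobacter lwoffii — 4 left.

Achromobacter xylosoxidans, Burkholderia pseudomallei, Pseudomonas aeruginosa, Pseudomonas fluorescens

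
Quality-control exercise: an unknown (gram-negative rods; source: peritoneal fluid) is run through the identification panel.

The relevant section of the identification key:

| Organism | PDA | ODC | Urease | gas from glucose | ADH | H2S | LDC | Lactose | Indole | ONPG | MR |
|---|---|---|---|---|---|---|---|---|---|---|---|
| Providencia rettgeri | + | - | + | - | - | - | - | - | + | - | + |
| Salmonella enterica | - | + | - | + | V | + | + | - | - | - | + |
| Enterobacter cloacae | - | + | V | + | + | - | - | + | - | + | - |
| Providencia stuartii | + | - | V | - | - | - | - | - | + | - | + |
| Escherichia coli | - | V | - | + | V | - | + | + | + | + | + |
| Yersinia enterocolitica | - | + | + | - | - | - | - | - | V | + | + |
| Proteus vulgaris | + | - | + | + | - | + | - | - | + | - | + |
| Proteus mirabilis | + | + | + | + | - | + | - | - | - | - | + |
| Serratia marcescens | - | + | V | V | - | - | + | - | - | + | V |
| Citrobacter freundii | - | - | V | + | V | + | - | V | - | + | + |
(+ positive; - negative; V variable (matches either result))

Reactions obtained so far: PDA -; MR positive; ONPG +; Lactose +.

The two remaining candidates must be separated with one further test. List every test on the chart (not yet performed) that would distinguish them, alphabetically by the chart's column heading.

PDA -: excludes Providencia rettgeri, Providencia stuartii, Proteus vulgaris, Proteus mirabilis — 6 left.
Lactose +: excludes Salmonella enterica, Yersinia enterocolitica, Serratia marcescens — 3 left.
ONPG +: all 3 remaining candidates are consistent.
MR +: excludes Enterobacter cloacae — 2 left.
Two candidates remain: Citrobacter freundii and Escherichia coli.
  ODC: - vs V — variable for at least one, does not separate.
  Urease: V vs - — variable for at least one, does not separate.
  gas from glucose: + vs + — same for both, does not separate.
  ADH: V vs V — variable for at least one, does not separate.
  H2S: Citrobacter freundii +, Escherichia coli - — discriminates.
  LDC: Citrobacter freundii -, Escherichia coli + — discriminates.
  Indole: Citrobacter freundii -, Escherichia coli + — discriminates.

H2S, Indole, LDC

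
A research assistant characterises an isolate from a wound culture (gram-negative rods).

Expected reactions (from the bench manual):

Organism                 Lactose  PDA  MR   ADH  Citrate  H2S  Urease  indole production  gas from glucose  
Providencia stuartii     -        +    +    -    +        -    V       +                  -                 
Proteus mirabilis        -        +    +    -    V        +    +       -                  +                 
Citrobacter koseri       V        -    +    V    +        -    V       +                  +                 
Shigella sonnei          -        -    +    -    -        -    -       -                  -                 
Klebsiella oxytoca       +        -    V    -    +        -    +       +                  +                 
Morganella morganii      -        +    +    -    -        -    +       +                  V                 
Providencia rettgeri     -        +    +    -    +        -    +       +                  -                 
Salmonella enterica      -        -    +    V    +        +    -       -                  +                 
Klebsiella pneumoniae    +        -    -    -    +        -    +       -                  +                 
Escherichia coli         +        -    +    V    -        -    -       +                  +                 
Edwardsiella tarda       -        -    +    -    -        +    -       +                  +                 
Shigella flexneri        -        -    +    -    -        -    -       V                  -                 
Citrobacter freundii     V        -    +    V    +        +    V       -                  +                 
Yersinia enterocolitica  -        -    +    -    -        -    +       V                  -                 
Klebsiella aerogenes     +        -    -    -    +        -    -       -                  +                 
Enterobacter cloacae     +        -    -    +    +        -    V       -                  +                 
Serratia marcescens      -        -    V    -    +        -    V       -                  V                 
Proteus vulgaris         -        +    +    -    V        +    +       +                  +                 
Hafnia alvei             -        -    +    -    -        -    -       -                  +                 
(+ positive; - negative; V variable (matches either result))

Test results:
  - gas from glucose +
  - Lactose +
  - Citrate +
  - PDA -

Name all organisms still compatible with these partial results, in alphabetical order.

PDA -: excludes 5 organisms — 14 left.
Citrate +: excludes 6 organisms — 8 left.
gas from glucose +: all 8 remaining candidates are consistent.
Lactose +: excludes Salmonella enterica, Serratia marcescens — 6 left.

Citrobacter freundii, Citrobacter koseri, Enterobacter cloacae, Klebsiella aerogenes, Klebsiella oxytoca, Klebsiella pneumoniae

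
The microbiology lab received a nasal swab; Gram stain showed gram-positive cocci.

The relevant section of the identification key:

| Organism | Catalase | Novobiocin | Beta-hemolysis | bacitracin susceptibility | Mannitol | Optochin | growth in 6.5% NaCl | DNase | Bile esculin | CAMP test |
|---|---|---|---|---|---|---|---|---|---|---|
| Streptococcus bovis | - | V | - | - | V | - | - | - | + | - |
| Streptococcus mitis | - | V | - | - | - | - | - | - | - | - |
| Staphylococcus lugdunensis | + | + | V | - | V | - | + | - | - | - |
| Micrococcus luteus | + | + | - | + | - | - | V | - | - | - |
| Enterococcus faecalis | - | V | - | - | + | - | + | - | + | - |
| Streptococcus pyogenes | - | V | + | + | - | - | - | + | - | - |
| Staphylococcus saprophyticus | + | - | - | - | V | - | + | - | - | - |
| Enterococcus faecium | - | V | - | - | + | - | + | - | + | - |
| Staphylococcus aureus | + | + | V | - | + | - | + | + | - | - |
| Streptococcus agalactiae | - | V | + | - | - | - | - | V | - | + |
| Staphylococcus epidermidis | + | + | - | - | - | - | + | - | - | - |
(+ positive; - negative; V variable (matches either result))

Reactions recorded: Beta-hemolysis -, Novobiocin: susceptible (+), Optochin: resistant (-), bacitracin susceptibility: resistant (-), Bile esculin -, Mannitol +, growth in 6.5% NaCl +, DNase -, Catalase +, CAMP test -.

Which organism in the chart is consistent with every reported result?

Staphylococcus lugdunensis

DNase -: excludes Streptococcus pyogenes, Staphylococcus aureus — 9 left.
Optochin -: all 9 remaining candidates are consistent.
bacitracin susceptibility -: excludes Micrococcus luteus — 8 left.
Catalase +: excludes 5 organisms — 3 left.
Bile esculin -: all 3 remaining candidates are consistent.
CAMP test -: all 3 remaining candidates are consistent.
Beta-hemolysis -: all 3 remaining candidates are consistent.
growth in 6.5% NaCl +: all 3 remaining candidates are consistent.
Novobiocin +: excludes Staphylococcus saprophyticus — 2 left.
Mannitol +: excludes Staphylococcus epidermidis — 1 left.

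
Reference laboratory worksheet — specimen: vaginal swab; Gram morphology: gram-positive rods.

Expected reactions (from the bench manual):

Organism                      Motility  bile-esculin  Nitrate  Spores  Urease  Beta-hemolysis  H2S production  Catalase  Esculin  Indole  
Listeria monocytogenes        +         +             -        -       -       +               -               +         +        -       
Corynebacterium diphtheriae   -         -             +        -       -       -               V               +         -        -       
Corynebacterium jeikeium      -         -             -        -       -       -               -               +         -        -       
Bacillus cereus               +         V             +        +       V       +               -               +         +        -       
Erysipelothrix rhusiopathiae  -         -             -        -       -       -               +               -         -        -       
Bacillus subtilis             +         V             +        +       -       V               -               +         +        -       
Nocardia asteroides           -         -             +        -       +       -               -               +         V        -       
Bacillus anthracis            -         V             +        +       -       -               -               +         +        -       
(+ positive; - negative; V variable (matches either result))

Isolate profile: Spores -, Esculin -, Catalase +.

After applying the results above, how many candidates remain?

3

Catalase +: excludes Erysipelothrix rhusiopathiae — 7 left.
Spores -: excludes Bacillus cereus, Bacillus subtilis, Bacillus anthracis — 4 left.
Esculin -: excludes Listeria monocytogenes — 3 left.
Still consistent: Corynebacterium diphtheriae, Corynebacterium jeikeium, Nocardia asteroides.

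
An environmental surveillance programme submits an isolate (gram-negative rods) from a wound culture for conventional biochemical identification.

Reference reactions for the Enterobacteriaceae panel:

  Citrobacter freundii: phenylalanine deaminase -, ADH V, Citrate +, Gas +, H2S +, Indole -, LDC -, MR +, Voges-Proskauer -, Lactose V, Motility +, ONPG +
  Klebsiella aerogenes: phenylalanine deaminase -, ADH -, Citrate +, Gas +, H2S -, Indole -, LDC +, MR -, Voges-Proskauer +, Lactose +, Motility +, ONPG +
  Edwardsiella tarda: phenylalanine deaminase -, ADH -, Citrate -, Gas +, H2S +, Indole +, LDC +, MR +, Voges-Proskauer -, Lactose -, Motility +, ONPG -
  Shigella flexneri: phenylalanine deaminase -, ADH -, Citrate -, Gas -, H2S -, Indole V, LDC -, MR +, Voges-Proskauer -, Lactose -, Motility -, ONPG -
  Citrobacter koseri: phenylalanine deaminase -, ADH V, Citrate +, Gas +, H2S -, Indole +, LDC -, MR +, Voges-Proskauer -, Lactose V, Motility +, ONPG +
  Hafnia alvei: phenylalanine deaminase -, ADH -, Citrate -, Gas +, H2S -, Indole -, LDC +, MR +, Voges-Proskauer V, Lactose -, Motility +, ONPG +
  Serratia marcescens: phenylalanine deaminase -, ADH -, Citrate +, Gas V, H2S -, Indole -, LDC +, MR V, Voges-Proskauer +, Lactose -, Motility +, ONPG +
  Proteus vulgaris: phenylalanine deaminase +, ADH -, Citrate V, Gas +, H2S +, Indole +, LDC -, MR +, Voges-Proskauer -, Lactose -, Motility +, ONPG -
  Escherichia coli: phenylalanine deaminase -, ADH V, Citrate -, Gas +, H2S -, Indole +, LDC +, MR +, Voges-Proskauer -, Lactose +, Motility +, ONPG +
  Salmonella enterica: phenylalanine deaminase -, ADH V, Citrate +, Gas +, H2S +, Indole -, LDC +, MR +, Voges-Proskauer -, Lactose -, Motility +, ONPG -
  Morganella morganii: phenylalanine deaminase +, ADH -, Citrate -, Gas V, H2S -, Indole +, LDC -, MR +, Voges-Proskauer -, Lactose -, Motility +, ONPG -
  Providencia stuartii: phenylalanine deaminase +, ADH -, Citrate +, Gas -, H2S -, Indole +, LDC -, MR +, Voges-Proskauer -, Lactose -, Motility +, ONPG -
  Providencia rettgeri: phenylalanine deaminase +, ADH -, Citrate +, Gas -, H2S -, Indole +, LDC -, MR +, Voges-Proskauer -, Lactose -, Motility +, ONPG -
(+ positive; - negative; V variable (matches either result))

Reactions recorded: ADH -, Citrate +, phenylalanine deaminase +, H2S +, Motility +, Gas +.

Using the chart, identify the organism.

Proteus vulgaris

Citrate +: excludes 5 organisms — 8 left.
H2S +: excludes 5 organisms — 3 left.
Gas +: all 3 remaining candidates are consistent.
phenylalanine deaminase +: excludes Citrobacter freundii, Salmonella enterica — 1 left.
Motility +: the one remaining candidate is consistent.
ADH -: the one remaining candidate is consistent.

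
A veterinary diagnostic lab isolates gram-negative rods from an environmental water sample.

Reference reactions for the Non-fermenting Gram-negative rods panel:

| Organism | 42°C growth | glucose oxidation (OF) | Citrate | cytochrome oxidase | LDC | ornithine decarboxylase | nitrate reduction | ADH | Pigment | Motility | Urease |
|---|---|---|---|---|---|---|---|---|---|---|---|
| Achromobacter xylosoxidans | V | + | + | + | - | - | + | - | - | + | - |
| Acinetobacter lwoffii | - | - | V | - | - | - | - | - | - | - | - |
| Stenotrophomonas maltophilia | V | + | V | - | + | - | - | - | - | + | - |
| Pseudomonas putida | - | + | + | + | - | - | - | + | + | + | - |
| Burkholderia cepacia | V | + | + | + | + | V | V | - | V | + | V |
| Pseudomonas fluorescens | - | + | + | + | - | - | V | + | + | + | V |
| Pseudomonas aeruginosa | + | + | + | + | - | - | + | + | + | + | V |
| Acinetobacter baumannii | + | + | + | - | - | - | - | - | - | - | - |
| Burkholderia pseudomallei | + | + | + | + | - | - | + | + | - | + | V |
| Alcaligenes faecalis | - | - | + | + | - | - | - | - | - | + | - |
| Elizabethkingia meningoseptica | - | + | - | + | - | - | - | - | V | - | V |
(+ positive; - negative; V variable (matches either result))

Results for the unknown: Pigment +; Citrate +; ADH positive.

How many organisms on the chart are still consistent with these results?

ADH +: excludes 7 organisms — 4 left.
Pigment +: excludes Burkholderia pseudomallei — 3 left.
Citrate +: all 3 remaining candidates are consistent.
Still consistent: Pseudomonas aeruginosa, Pseudomonas fluorescens, Pseudomonas putida.

3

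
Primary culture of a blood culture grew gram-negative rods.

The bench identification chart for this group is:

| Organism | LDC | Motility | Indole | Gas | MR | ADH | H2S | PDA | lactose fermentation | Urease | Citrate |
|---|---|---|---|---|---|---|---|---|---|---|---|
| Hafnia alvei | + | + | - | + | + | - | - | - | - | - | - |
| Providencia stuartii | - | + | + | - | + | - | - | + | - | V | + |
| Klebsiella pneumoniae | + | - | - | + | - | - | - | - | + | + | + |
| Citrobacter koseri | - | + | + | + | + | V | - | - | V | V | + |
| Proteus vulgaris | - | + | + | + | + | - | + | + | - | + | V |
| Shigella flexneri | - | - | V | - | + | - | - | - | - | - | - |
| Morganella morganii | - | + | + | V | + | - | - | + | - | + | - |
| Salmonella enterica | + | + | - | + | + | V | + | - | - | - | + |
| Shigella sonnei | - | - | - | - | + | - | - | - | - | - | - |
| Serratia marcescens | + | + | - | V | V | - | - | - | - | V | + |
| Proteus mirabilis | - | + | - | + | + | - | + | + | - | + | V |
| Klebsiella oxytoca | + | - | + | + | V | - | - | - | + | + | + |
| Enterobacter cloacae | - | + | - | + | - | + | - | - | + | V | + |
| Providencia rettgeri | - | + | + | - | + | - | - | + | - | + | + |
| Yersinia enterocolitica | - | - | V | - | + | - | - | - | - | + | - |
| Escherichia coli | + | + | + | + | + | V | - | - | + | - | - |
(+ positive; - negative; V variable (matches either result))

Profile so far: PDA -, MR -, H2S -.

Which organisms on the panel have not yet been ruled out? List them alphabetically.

Enterobacter cloacae, Klebsiella oxytoca, Klebsiella pneumoniae, Serratia marcescens

MR -: excludes 12 organisms — 4 left.
PDA -: all 4 remaining candidates are consistent.
H2S -: all 4 remaining candidates are consistent.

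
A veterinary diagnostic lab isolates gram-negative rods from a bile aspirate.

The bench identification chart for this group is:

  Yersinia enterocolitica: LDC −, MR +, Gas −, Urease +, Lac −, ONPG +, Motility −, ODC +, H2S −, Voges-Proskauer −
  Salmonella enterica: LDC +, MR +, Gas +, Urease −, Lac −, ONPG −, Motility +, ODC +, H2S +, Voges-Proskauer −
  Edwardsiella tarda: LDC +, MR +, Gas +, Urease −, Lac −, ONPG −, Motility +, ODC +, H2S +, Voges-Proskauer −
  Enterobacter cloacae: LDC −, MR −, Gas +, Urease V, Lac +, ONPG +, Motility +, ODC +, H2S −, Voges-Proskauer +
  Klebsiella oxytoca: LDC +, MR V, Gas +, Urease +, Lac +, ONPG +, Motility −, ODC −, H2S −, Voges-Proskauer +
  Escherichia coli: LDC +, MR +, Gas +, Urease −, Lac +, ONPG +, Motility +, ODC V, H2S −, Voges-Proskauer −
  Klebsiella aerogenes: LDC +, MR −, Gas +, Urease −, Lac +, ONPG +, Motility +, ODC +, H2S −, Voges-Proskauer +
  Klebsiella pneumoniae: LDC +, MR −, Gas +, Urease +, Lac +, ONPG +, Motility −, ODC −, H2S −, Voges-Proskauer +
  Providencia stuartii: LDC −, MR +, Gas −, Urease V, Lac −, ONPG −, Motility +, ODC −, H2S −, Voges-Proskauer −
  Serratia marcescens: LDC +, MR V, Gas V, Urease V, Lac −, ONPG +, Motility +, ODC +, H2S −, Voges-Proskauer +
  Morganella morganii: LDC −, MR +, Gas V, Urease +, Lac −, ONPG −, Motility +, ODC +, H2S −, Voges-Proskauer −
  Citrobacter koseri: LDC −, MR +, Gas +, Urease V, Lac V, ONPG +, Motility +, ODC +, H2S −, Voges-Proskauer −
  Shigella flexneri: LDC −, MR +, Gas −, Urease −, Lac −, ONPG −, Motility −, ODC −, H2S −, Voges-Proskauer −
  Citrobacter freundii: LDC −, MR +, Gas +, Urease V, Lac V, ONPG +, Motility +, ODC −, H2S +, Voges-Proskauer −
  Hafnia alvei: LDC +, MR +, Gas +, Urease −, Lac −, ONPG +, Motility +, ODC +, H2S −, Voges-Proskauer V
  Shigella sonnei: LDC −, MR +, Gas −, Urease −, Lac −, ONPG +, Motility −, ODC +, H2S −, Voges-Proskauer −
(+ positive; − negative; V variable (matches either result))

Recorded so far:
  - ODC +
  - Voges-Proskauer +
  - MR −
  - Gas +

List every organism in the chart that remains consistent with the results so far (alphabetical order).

Enterobacter cloacae, Klebsiella aerogenes, Serratia marcescens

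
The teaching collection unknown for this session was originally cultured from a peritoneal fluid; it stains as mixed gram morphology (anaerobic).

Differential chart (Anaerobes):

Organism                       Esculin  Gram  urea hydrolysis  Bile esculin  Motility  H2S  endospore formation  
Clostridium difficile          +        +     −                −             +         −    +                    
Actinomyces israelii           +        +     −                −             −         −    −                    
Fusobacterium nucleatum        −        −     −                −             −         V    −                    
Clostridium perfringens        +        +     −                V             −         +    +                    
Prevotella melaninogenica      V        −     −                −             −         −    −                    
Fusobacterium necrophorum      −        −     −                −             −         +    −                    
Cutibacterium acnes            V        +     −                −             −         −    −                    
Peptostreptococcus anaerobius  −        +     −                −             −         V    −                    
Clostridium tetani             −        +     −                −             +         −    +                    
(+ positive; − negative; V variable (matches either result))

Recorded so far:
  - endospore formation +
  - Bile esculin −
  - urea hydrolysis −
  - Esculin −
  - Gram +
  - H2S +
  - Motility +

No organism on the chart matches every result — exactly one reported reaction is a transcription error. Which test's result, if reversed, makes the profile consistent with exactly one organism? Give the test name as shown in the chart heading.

H2S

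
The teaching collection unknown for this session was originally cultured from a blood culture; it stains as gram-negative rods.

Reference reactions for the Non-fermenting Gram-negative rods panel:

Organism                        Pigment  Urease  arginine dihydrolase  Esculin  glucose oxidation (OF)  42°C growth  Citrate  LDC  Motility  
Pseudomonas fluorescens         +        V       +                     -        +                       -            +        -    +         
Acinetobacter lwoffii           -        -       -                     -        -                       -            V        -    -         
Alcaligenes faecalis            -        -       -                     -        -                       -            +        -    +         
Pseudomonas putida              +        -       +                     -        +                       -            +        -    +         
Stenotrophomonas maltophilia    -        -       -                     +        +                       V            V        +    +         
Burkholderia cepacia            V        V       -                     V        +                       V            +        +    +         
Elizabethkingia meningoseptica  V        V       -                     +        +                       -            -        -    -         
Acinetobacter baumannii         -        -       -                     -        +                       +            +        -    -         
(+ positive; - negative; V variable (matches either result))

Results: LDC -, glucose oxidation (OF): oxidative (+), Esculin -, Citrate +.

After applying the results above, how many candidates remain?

3

LDC -: excludes Stenotrophomonas maltophilia, Burkholderia cepacia — 6 left.
Esculin -: excludes Elizabethkingia meningoseptica — 5 left.
Citrate +: all 5 remaining candidates are consistent.
glucose oxidation (OF) +: excludes Acinetobacter lwoffii, Alcaligenes faecalis — 3 left.
Still consistent: Acinetobacter baumannii, Pseudomonas fluorescens, Pseudomonas putida.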